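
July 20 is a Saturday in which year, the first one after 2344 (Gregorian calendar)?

2346

From one year to the next, a fixed date's weekday advances by 1, or by 2 when a Feb 29 lies between the two dates.
2344: July 20 is Thursday.
2345: Friday (+1)
2346: Saturday (+1)
July 20 falls on a Saturday in 2346.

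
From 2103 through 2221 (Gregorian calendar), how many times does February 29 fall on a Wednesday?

Leap years in 2103–2221: 29 of them.
Feb 29 weekday advances by 5 (mod 7) from one leap year to the next four years later (or differs when a century non-leap intervenes).
Leap-day weekdays: 2104:Fri 2108:Wed✓ 2112:Mon 2116:Sat 2120:Thu 2124:Tue 2128:Sun 2132:Fri 2136:Wed✓ 2140:Mon 2144:Sat 2148:Thu 2152:Tue …(3 more)… 2168:Mon 2172:Sat 2176:Thu 2180:Tue 2184:Sun 2188:Fri 2192:Wed✓ 2196:Mon 2204:Wed✓ 2208:Mon 2212:Sat 2216:Thu 2220:Tue
Wednesday: 2108, 2136, 2164, 2192, 2204 → 5.

5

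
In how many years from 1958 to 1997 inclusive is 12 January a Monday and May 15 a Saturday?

1

Check each year's weekday for 12 January and May 15:
  1958: Sun/Thu  1959: Mon/Fri  1960: Tue/Sun  1961: Thu/Mon  1962: Fri/Tue  1963: Sat/Wed  1964: Sun/Fri  1965: Tue/Sat  1966: Wed/Sun  1967: Thu/Mon  1968: Fri/Wed  1969: Sun/Thu  1970: Mon/Fri  1971: Tue/Sat  …(12 more)…  1984: Thu/Tue  1985: Sat/Wed  1986: Sun/Thu  1987: Mon/Fri  1988: Tue/Sun  1989: Thu/Mon  1990: Fri/Tue  1991: Sat/Wed  1992: Sun/Fri  1993: Tue/Sat  1994: Wed/Sun  1995: Thu/Mon  1996: Fri/Wed  1997: Sun/Thu
Both conditions hold in: 1976 — 1.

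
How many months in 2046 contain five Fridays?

A month of length L has five Fridays iff its first Friday is on day ≤ L−28 (so day 1–3 in a 31-day month, 1–2 in a 30-day month, day 1 in a leap February).
Checking each month of 2046: Jan starts Mon (31d); Feb starts Thu (28d); Mar starts Thu (31d) ✓; Apr starts Sun (30d); May starts Tue (31d); Jun starts Fri (30d) ✓; Jul starts Sun (31d); Aug starts Wed (31d) ✓; Sep starts Sat (30d); Oct starts Mon (31d); Nov starts Thu (30d) ✓; Dec starts Sat (31d).
Five-Friday months: March, June, August, November → 4.

4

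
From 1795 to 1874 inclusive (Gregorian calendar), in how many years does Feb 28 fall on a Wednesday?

Track Feb 28's weekday year by year (advancing +1, or +2 across a Feb 29):
  1795: Sat  1796: Sun (+1)  1797: Tue (+2)  1798: Wed (+1) ✓  1799: Thu (+1)
  1800: Fri (+1)  1801: Sat (+1)  1802: Sun (+1)  1803: Mon (+1)  1804: Tue (+1)
  1805: Thu (+2)  1806: Fri (+1)  1807: Sat (+1)  1808: Sun (+1)  … (52 more years) …
  1861: Thu (+2)  1862: Fri (+1)  1863: Sat (+1)  1864: Sun (+1)  1865: Tue (+2)
  1866: Wed (+1) ✓  1867: Thu (+1)  1868: Fri (+1)  1869: Sun (+2)  1870: Mon (+1)
  1871: Tue (+1)  1872: Wed (+1) ✓  1873: Fri (+2)  1874: Sat (+1)
Wednesday years: 1798, 1810, 1816, 1821, 1827, 1838, 1844, 1849, 1855, 1866, 1872 — 11 in total.

11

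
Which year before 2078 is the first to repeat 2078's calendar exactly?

Two years share a calendar iff Jan 1 falls on the same weekday and both are leap or both are common. 2078: Jan 1 is Saturday, common year.
2077: Jan 1 Friday, common
2076: Jan 1 Wednesday, leap
2075: Jan 1 Tuesday, common
2074: Jan 1 Monday, common
2073: Jan 1 Sunday, common
2072: Jan 1 Friday, leap
2071: Jan 1 Thursday, common
2070: Jan 1 Wednesday, common
2069: Jan 1 Tuesday, common
2068: Jan 1 Sunday, leap
2067: Jan 1 Saturday, common
2067 matches on both conditions.

2067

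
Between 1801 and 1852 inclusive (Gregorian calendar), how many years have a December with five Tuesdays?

23

December has 31 days; it has five Tuesdays when Tuesday falls among the first (month-length − 28) days — i.e. when December 1 is one of Tuesday/Monday/Sunday.
December 1 by year: 1801:Tue✓ 1802:Wed 1803:Thu 1804:Sat 1805:Sun✓ 1806:Mon✓ 1807:Tue✓ 1808:Thu 1809:Fri 1810:Sat 1811:Sun✓ 1812:Tue✓ 1813:Wed 1814:Thu 1815:Fri …(22 more)… 1838:Sat 1839:Sun✓ 1840:Tue✓ 1841:Wed 1842:Thu 1843:Fri 1844:Sun✓ 1845:Mon✓ 1846:Tue✓ 1847:Wed 1848:Fri 1849:Sat 1850:Sun✓ 1851:Mon✓ 1852:Wed
Years with five Tuesdays: 1801, 1805, 1806, 1807, 1811, 1812, 1816, 1817, 1818, 1822, 1823, 1828, 1829, 1833, 1834, 1835, 1839, 1840, 1844, 1845, 1846, 1850, 1851 → 23.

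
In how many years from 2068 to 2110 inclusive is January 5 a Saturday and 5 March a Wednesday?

Check each year's weekday for January 5 and 5 March:
  2068: Thu/Mon  2069: Sat/Tue  2070: Sun/Wed  2071: Mon/Thu  2072: Tue/Sat  2073: Thu/Sun  2074: Fri/Mon  2075: Sat/Tue  2076: Sun/Thu  2077: Tue/Fri  2078: Wed/Sat  2079: Thu/Sun  2080: Fri/Tue  2081: Sun/Wed  …(15 more)…  2097: Sat/Tue  2098: Sun/Wed  2099: Mon/Thu  2100: Tue/Fri  2101: Wed/Sat  2102: Thu/Sun  2103: Fri/Mon  2104: Sat/Wed ✓  2105: Mon/Thu  2106: Tue/Fri  2107: Wed/Sat  2108: Thu/Mon  2109: Sat/Tue  2110: Sun/Wed
Both conditions hold in: 2092, 2104 — 2.

2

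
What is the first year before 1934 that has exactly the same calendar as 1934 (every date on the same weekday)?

1923

Two years share a calendar iff Jan 1 falls on the same weekday and both are leap or both are common. 1934: Jan 1 is Monday, common year.
1933: Jan 1 Sunday, common
1932: Jan 1 Friday, leap
1931: Jan 1 Thursday, common
1930: Jan 1 Wednesday, common
1929: Jan 1 Tuesday, common
1928: Jan 1 Sunday, leap
1927: Jan 1 Saturday, common
1926: Jan 1 Friday, common
1925: Jan 1 Thursday, common
1924: Jan 1 Tuesday, leap
1923: Jan 1 Monday, common
1923 matches on both conditions.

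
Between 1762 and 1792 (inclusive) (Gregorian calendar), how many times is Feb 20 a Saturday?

Track Feb 20's weekday year by year (advancing +1, or +2 across a Feb 29):
  1762: Sat ✓  1763: Sun (+1)  1764: Mon (+1)  1765: Wed (+2)  1766: Thu (+1)
  1767: Fri (+1)  1768: Sat (+1) ✓  1769: Mon (+2)  1770: Tue (+1)  1771: Wed (+1)
  1772: Thu (+1)  1773: Sat (+2) ✓  1774: Sun (+1)  1775: Mon (+1)  … (3 more years) …
  1779: Sat (+1) ✓  1780: Sun (+1)  1781: Tue (+2)  1782: Wed (+1)  1783: Thu (+1)
  1784: Fri (+1)  1785: Sun (+2)  1786: Mon (+1)  1787: Tue (+1)  1788: Wed (+1)
  1789: Fri (+2)  1790: Sat (+1) ✓  1791: Sun (+1)  1792: Mon (+1)
Saturday years: 1762, 1768, 1773, 1779, 1790 — 5 in total.

5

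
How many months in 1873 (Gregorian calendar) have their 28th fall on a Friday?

Check the 28th of each month of 1873: Jan 28: Tue, Feb 28: Fri, Mar 28: Fri, Apr 28: Mon, May 28: Wed, Jun 28: Sat, Jul 28: Mon, Aug 28: Thu, Sep 28: Sun, Oct 28: Tue, Nov 28: Fri, Dec 28: Sun.
Friday occurs in February, March, November — 3 months.

3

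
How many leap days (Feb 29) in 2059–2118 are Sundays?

2

Leap years in 2059–2118: 14 of them.
Feb 29 weekday advances by 5 (mod 7) from one leap year to the next four years later (or differs when a century non-leap intervenes).
Leap-day weekdays: 2060:Sun✓ 2064:Fri 2068:Wed 2072:Mon 2076:Sat 2080:Thu 2084:Tue 2088:Sun✓ 2092:Fri 2096:Wed 2104:Fri 2108:Wed 2112:Mon 2116:Sat
Sunday: 2060, 2088 → 2.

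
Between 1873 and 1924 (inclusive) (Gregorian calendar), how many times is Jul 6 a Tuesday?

Track Jul 6's weekday year by year (advancing +1, or +2 across a Feb 29):
  1873: Sun  1874: Mon (+1)  1875: Tue (+1) ✓  1876: Thu (+2)  1877: Fri (+1)
  1878: Sat (+1)  1879: Sun (+1)  1880: Tue (+2) ✓  1881: Wed (+1)  1882: Thu (+1)
  1883: Fri (+1)  1884: Sun (+2)  1885: Mon (+1)  1886: Tue (+1) ✓  … (24 more years) …
  1911: Thu (+1)  1912: Sat (+2)  1913: Sun (+1)  1914: Mon (+1)  1915: Tue (+1) ✓
  1916: Thu (+2)  1917: Fri (+1)  1918: Sat (+1)  1919: Sun (+1)  1920: Tue (+2) ✓
  1921: Wed (+1)  1922: Thu (+1)  1923: Fri (+1)  1924: Sun (+2)
Tuesday years: 1875, 1880, 1886, 1897, 1909, 1915, 1920 — 7 in total.

7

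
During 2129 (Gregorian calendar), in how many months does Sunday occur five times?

4

A month of length L has five Sundays iff its first Sunday is on day ≤ L−28 (so day 1–3 in a 31-day month, 1–2 in a 30-day month, day 1 in a leap February).
Checking each month of 2129: Jan starts Sat (31d) ✓; Feb starts Tue (28d); Mar starts Tue (31d); Apr starts Fri (30d); May starts Sun (31d) ✓; Jun starts Wed (30d); Jul starts Fri (31d) ✓; Aug starts Mon (31d); Sep starts Thu (30d); Oct starts Sat (31d) ✓; Nov starts Tue (30d); Dec starts Thu (31d).
Five-Sunday months: January, May, July, October → 4.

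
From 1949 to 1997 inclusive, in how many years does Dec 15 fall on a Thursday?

8

Track Dec 15's weekday year by year (advancing +1, or +2 across a Feb 29):
  1949: Thu ✓  1950: Fri (+1)  1951: Sat (+1)  1952: Mon (+2)  1953: Tue (+1)
  1954: Wed (+1)  1955: Thu (+1) ✓  1956: Sat (+2)  1957: Sun (+1)  1958: Mon (+1)
  1959: Tue (+1)  1960: Thu (+2) ✓  1961: Fri (+1)  1962: Sat (+1)  … (21 more years) …
  1984: Sat (+2)  1985: Sun (+1)  1986: Mon (+1)  1987: Tue (+1)  1988: Thu (+2) ✓
  1989: Fri (+1)  1990: Sat (+1)  1991: Sun (+1)  1992: Tue (+2)  1993: Wed (+1)
  1994: Thu (+1) ✓  1995: Fri (+1)  1996: Sun (+2)  1997: Mon (+1)
Thursday years: 1949, 1955, 1960, 1966, 1977, 1983, 1988, 1994 — 8 in total.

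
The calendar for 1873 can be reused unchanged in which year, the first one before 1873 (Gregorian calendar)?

1862

Two years share a calendar iff Jan 1 falls on the same weekday and both are leap or both are common. 1873: Jan 1 is Wednesday, common year.
1872: Jan 1 Monday, leap
1871: Jan 1 Sunday, common
1870: Jan 1 Saturday, common
1869: Jan 1 Friday, common
1868: Jan 1 Wednesday, leap
1867: Jan 1 Tuesday, common
1866: Jan 1 Monday, common
1865: Jan 1 Sunday, common
1864: Jan 1 Friday, leap
1863: Jan 1 Thursday, common
1862: Jan 1 Wednesday, common
1862 matches on both conditions.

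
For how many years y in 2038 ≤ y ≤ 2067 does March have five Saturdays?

12

March has 31 days; it has five Saturdays when Saturday falls among the first (month-length − 28) days — i.e. when March 1 is one of Saturday/Friday/Thursday.
March 1 by year: 2038:Mon 2039:Tue 2040:Thu✓ 2041:Fri✓ 2042:Sat✓ 2043:Sun 2044:Tue 2045:Wed 2046:Thu✓ 2047:Fri✓ 2048:Sun 2049:Mon 2050:Tue 2051:Wed 2052:Fri✓ 2053:Sat✓ 2054:Sun 2055:Mon 2056:Wed 2057:Thu✓ 2058:Fri✓ 2059:Sat✓ 2060:Mon 2061:Tue 2062:Wed 2063:Thu✓ 2064:Sat✓ 2065:Sun 2066:Mon 2067:Tue
Years with five Saturdays: 2040, 2041, 2042, 2046, 2047, 2052, 2053, 2057, 2058, 2059, 2063, 2064 → 12.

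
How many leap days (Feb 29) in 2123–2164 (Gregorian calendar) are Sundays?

Leap years in 2123–2164: 11 of them.
Feb 29 weekday advances by 5 (mod 7) from one leap year to the next four years later (or differs when a century non-leap intervenes).
Leap-day weekdays: 2124:Tue 2128:Sun✓ 2132:Fri 2136:Wed 2140:Mon 2144:Sat 2148:Thu 2152:Tue 2156:Sun✓ 2160:Fri 2164:Wed
Sunday: 2128, 2156 → 2.

2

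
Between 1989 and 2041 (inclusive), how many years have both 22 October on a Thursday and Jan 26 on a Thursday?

Check each year's weekday for 22 October and Jan 26:
  1989: Sun/Thu  1990: Mon/Fri  1991: Tue/Sat  1992: Thu/Sun  1993: Fri/Tue  1994: Sat/Wed  1995: Sun/Thu  1996: Tue/Fri  1997: Wed/Sun  1998: Thu/Mon  1999: Fri/Tue  2000: Sun/Wed  2001: Mon/Fri  2002: Tue/Sat  …(25 more)…  2028: Sun/Wed  2029: Mon/Fri  2030: Tue/Sat  2031: Wed/Sun  2032: Fri/Mon  2033: Sat/Wed  2034: Sun/Thu  2035: Mon/Fri  2036: Wed/Sat  2037: Thu/Mon  2038: Fri/Tue  2039: Sat/Wed  2040: Mon/Thu  2041: Tue/Sat
Both conditions hold in: no year — 0.

0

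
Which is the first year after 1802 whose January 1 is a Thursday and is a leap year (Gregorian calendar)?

Jan 1 advances by 2 weekdays after a leap year and by 1 after a common year.
1802: Jan 1 is Friday.
1803: Saturday
1804: Sunday (leap)
1805: Tuesday
1806: Wednesday
1807: Thursday
1808: Friday (leap)
1809: Sunday
1810: Monday
1811: Tuesday
1812: Wednesday (leap)
1813: Friday
1814: Saturday
1815: Sunday
1816: Monday (leap)
1817: Wednesday
1818: Thursday
1819: Friday
1820: Saturday (leap)
1821: Monday
1822: Tuesday
1823: Wednesday
1824: Thursday (leap)
1824 begins on a Thursday and is a leap year.

1824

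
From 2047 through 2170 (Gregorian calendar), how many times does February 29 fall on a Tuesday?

4

Leap years in 2047–2170: 30 of them.
Feb 29 weekday advances by 5 (mod 7) from one leap year to the next four years later (or differs when a century non-leap intervenes).
Leap-day weekdays: 2048:Sat 2052:Thu 2056:Tue✓ 2060:Sun 2064:Fri 2068:Wed 2072:Mon 2076:Sat 2080:Thu 2084:Tue✓ 2088:Sun 2092:Fri 2096:Wed …(4 more)… 2120:Thu 2124:Tue✓ 2128:Sun 2132:Fri 2136:Wed 2140:Mon 2144:Sat 2148:Thu 2152:Tue✓ 2156:Sun 2160:Fri 2164:Wed 2168:Mon
Tuesday: 2056, 2084, 2124, 2152 → 4.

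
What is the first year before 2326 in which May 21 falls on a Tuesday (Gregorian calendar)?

2318

From one year to the next, a fixed date's weekday advances by 1, or by 2 when a Feb 29 lies between the two dates.
2326: May 21 is Friday.
2325: Thursday (−1)
2324: Wednesday (−1)
2323: Monday (−2)
2322: Sunday (−1)
2321: Saturday (−1)
2320: Friday (−1)
2319: Wednesday (−2)
2318: Tuesday (−1)
May 21 falls on a Tuesday in 2318.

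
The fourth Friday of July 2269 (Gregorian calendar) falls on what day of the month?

23

July 1, 2269 is a Thursday, so the first Friday is the 2nd.
The fourth Friday is 2 + 21 = 23.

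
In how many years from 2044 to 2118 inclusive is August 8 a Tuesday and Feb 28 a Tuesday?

8

Check each year's weekday for August 8 and Feb 28:
  2044: Mon/Sun  2045: Tue/Tue ✓  2046: Wed/Wed  2047: Thu/Thu  2048: Sat/Fri  2049: Sun/Sun  2050: Mon/Mon  2051: Tue/Tue ✓  2052: Thu/Wed  2053: Fri/Fri  2054: Sat/Sat  2055: Sun/Sun  2056: Tue/Mon  2057: Wed/Wed  …(47 more)…  2105: Sat/Sat  2106: Sun/Sun  2107: Mon/Mon  2108: Wed/Tue  2109: Thu/Thu  2110: Fri/Fri  2111: Sat/Sat  2112: Mon/Sun  2113: Tue/Tue ✓  2114: Wed/Wed  2115: Thu/Thu  2116: Sat/Fri  2117: Sun/Sun  2118: Mon/Mon
Both conditions hold in: 2045, 2051, 2062, 2073, 2079, 2090, 2102, 2113 — 8.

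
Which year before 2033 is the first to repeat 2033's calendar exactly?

Two years share a calendar iff Jan 1 falls on the same weekday and both are leap or both are common. 2033: Jan 1 is Saturday, common year.
2032: Jan 1 Thursday, leap
2031: Jan 1 Wednesday, common
2030: Jan 1 Tuesday, common
2029: Jan 1 Monday, common
2028: Jan 1 Saturday, leap
2027: Jan 1 Friday, common
2026: Jan 1 Thursday, common
2025: Jan 1 Wednesday, common
2024: Jan 1 Monday, leap
2023: Jan 1 Sunday, common
2022: Jan 1 Saturday, common
2022 matches on both conditions.

2022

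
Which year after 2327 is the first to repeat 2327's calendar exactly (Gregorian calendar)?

2338

Two years share a calendar iff Jan 1 falls on the same weekday and both are leap or both are common. 2327: Jan 1 is Saturday, common year.
2328: Jan 1 Sunday, leap
2329: Jan 1 Tuesday, common
2330: Jan 1 Wednesday, common
2331: Jan 1 Thursday, common
2332: Jan 1 Friday, leap
2333: Jan 1 Sunday, common
2334: Jan 1 Monday, common
2335: Jan 1 Tuesday, common
2336: Jan 1 Wednesday, leap
2337: Jan 1 Friday, common
2338: Jan 1 Saturday, common
2338 matches on both conditions.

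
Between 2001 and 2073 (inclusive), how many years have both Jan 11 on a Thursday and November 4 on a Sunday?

Check each year's weekday for Jan 11 and November 4:
  2001: Thu/Sun ✓  2002: Fri/Mon  2003: Sat/Tue  2004: Sun/Thu  2005: Tue/Fri  2006: Wed/Sat  2007: Thu/Sun ✓  2008: Fri/Tue  2009: Sun/Wed  2010: Mon/Thu  2011: Tue/Fri  2012: Wed/Sun  2013: Fri/Mon  2014: Sat/Tue  …(45 more)…  2060: Sun/Thu  2061: Tue/Fri  2062: Wed/Sat  2063: Thu/Sun ✓  2064: Fri/Tue  2065: Sun/Wed  2066: Mon/Thu  2067: Tue/Fri  2068: Wed/Sun  2069: Fri/Mon  2070: Sat/Tue  2071: Sun/Wed  2072: Mon/Fri  2073: Wed/Sat
Both conditions hold in: 2001, 2007, 2018, 2029, 2035, 2046, 2057, 2063 — 8.

8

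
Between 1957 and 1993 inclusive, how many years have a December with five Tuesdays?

December has 31 days; it has five Tuesdays when Tuesday falls among the first (month-length − 28) days — i.e. when December 1 is one of Tuesday/Monday/Sunday.
December 1 by year: 1957:Sun✓ 1958:Mon✓ 1959:Tue✓ 1960:Thu 1961:Fri 1962:Sat 1963:Sun✓ 1964:Tue✓ 1965:Wed 1966:Thu 1967:Fri 1968:Sun✓ 1969:Mon✓ 1970:Tue✓ 1971:Wed …(7 more)… 1979:Sat 1980:Mon✓ 1981:Tue✓ 1982:Wed 1983:Thu 1984:Sat 1985:Sun✓ 1986:Mon✓ 1987:Tue✓ 1988:Thu 1989:Fri 1990:Sat 1991:Sun✓ 1992:Tue✓ 1993:Wed
Years with five Tuesdays: 1957, 1958, 1959, 1963, 1964, 1968, 1969, 1970, 1974, 1975, 1980, 1981, 1985, 1986, 1987, 1991, 1992 → 17.

17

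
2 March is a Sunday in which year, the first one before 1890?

From one year to the next, a fixed date's weekday advances by 1, or by 2 when a Feb 29 lies between the two dates.
1890: March 2 is Sunday.
1889: Saturday (−1)
1888: Friday (−1)
1887: Wednesday (−2)
1886: Tuesday (−1)
1885: Monday (−1)
1884: Sunday (−1)
2 March falls on a Sunday in 1884.

1884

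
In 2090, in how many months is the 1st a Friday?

Check the 1st of each month of 2090: Jan 1: Sun, Feb 1: Wed, Mar 1: Wed, Apr 1: Sat, May 1: Mon, Jun 1: Thu, Jul 1: Sat, Aug 1: Tue, Sep 1: Fri, Oct 1: Sun, Nov 1: Wed, Dec 1: Fri.
Friday occurs in September, December — 2 months.

2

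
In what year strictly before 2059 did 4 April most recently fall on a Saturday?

From one year to the next, a fixed date's weekday advances by 1, or by 2 when a Feb 29 lies between the two dates.
2059: April 4 is Friday.
2058: Thursday (−1)
2057: Wednesday (−1)
2056: Tuesday (−1)
2055: Sunday (−2)
2054: Saturday (−1)
4 April falls on a Saturday in 2054.

2054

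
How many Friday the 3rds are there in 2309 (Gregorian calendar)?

2

Check the 3rd of each month of 2309: Jan 3: Sun, Feb 3: Wed, Mar 3: Wed, Apr 3: Sat, May 3: Mon, Jun 3: Thu, Jul 3: Sat, Aug 3: Tue, Sep 3: Fri, Oct 3: Sun, Nov 3: Wed, Dec 3: Fri.
Friday occurs in September, December — 2 months.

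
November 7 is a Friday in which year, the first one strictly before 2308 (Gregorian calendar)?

From one year to the next, a fixed date's weekday advances by 1, or by 2 when a Feb 29 lies between the two dates.
2308: November 7 is Saturday.
2307: Thursday (−2)
2306: Wednesday (−1)
2305: Tuesday (−1)
2304: Monday (−1)
2303: Saturday (−2)
2302: Friday (−1)
November 7 falls on a Friday in 2302.

2302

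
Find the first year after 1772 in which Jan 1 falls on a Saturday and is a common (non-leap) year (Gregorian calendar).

1774

Jan 1 advances by 2 weekdays after a leap year and by 1 after a common year.
1772: Jan 1 is Wednesday (leap).
1773: Friday
1774: Saturday
1774 begins on a Saturday and is a common year.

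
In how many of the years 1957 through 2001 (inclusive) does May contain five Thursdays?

May has 31 days; it has five Thursdays when Thursday falls among the first (month-length − 28) days — i.e. when May 1 is one of Thursday/Wednesday/Tuesday.
May 1 by year: 1957:Wed✓ 1958:Thu✓ 1959:Fri 1960:Sun 1961:Mon 1962:Tue✓ 1963:Wed✓ 1964:Fri 1965:Sat 1966:Sun 1967:Mon 1968:Wed✓ 1969:Thu✓ 1970:Fri 1971:Sat …(15 more)… 1987:Fri 1988:Sun 1989:Mon 1990:Tue✓ 1991:Wed✓ 1992:Fri 1993:Sat 1994:Sun 1995:Mon 1996:Wed✓ 1997:Thu✓ 1998:Fri 1999:Sat 2000:Mon 2001:Tue✓
Years with five Thursdays: 1957, 1958, 1962, 1963, 1968, 1969, 1973, 1974, 1975, 1979, 1980, 1984, 1985, 1986, 1990, 1991, 1996, 1997, 2001 → 19.

19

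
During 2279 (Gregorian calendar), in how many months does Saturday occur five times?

A month of length L has five Saturdays iff its first Saturday is on day ≤ L−28 (so day 1–3 in a 31-day month, 1–2 in a 30-day month, day 1 in a leap February).
Checking each month of 2279: Jan starts Wed (31d); Feb starts Sat (28d); Mar starts Sat (31d) ✓; Apr starts Tue (30d); May starts Thu (31d) ✓; Jun starts Sun (30d); Jul starts Tue (31d); Aug starts Fri (31d) ✓; Sep starts Mon (30d); Oct starts Wed (31d); Nov starts Sat (30d) ✓; Dec starts Mon (31d).
Five-Saturday months: March, May, August, November → 4.

4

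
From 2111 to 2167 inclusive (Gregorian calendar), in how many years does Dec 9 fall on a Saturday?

Track Dec 9's weekday year by year (advancing +1, or +2 across a Feb 29):
  2111: Wed  2112: Fri (+2)  2113: Sat (+1) ✓  2114: Sun (+1)  2115: Mon (+1)
  2116: Wed (+2)  2117: Thu (+1)  2118: Fri (+1)  2119: Sat (+1) ✓  2120: Mon (+2)
  2121: Tue (+1)  2122: Wed (+1)  2123: Thu (+1)  2124: Sat (+2) ✓  … (29 more years) …
  2154: Mon (+1)  2155: Tue (+1)  2156: Thu (+2)  2157: Fri (+1)  2158: Sat (+1) ✓
  2159: Sun (+1)  2160: Tue (+2)  2161: Wed (+1)  2162: Thu (+1)  2163: Fri (+1)
  2164: Sun (+2)  2165: Mon (+1)  2166: Tue (+1)  2167: Wed (+1)
Saturday years: 2113, 2119, 2124, 2130, 2141, 2147, 2152, 2158 — 8 in total.

8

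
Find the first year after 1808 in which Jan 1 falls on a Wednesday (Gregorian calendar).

Jan 1 advances by 2 weekdays after a leap year and by 1 after a common year.
1808: Jan 1 is Friday (leap).
1809: Sunday
1810: Monday
1811: Tuesday
1812: Wednesday (leap)
1812 begins on a Wednesday

1812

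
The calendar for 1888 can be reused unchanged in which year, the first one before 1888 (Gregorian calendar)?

1860

Two years share a calendar iff Jan 1 falls on the same weekday and both are leap or both are common. 1888: Jan 1 is Sunday, leap year.
1887: Jan 1 Saturday, common
1886: Jan 1 Friday, common
1885: Jan 1 Thursday, common
1884: Jan 1 Tuesday, leap
1883: Jan 1 Monday, common
1882: Jan 1 Sunday, common
1881: Jan 1 Saturday, common
1880: Jan 1 Thursday, leap
1879: Jan 1 Wednesday, common
1878: Jan 1 Tuesday, common
1877: Jan 1 Monday, common
1876: Jan 1 Saturday, leap
1875: Jan 1 Friday, common
1874: Jan 1 Thursday, common
1873: Jan 1 Wednesday, common
1872: Jan 1 Monday, leap
1871: Jan 1 Sunday, common
1870: Jan 1 Saturday, common
1869: Jan 1 Friday, common
1868: Jan 1 Wednesday, leap
1867: Jan 1 Tuesday, common
1866: Jan 1 Monday, common
1865: Jan 1 Sunday, common
1864: Jan 1 Friday, leap
1863: Jan 1 Thursday, common
1862: Jan 1 Wednesday, common
1861: Jan 1 Tuesday, common
1860: Jan 1 Sunday, leap
1860 matches on both conditions.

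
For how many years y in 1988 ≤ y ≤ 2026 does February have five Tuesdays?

1

February has 28 days (29 in leap years); it has five Tuesdays when Tuesday falls among the first (month-length − 28) days — i.e. when February 1 is Tuesday in a leap year (never in a common year).
February 1 by year: 1988:Mon 1989:Wed 1990:Thu 1991:Fri 1992:Sat 1993:Mon 1994:Tue 1995:Wed 1996:Thu 1997:Sat 1998:Sun 1999:Mon 2000:Tue✓ 2001:Thu 2002:Fri …(9 more)… 2012:Wed 2013:Fri 2014:Sat 2015:Sun 2016:Mon 2017:Wed 2018:Thu 2019:Fri 2020:Sat 2021:Mon 2022:Tue 2023:Wed 2024:Thu 2025:Sat 2026:Sun
Years with five Tuesdays: 2000 → 1.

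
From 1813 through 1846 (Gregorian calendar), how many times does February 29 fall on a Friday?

1

Leap years in 1813–1846: 8 of them.
Feb 29 weekday advances by 5 (mod 7) from one leap year to the next four years later (or differs when a century non-leap intervenes).
Leap-day weekdays: 1816:Thu 1820:Tue 1824:Sun 1828:Fri✓ 1832:Wed 1836:Mon 1840:Sat 1844:Thu
Friday: 1828 → 1.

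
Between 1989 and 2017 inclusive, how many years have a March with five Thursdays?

13

March has 31 days; it has five Thursdays when Thursday falls among the first (month-length − 28) days — i.e. when March 1 is one of Thursday/Wednesday/Tuesday.
March 1 by year: 1989:Wed✓ 1990:Thu✓ 1991:Fri 1992:Sun 1993:Mon 1994:Tue✓ 1995:Wed✓ 1996:Fri 1997:Sat 1998:Sun 1999:Mon 2000:Wed✓ 2001:Thu✓ 2002:Fri 2003:Sat 2004:Mon 2005:Tue✓ 2006:Wed✓ 2007:Thu✓ 2008:Sat 2009:Sun 2010:Mon 2011:Tue✓ 2012:Thu✓ 2013:Fri 2014:Sat 2015:Sun 2016:Tue✓ 2017:Wed✓
Years with five Thursdays: 1989, 1990, 1994, 1995, 2000, 2001, 2005, 2006, 2007, 2011, 2012, 2016, 2017 → 13.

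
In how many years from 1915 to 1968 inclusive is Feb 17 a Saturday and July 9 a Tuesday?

Check each year's weekday for Feb 17 and July 9:
  1915: Wed/Fri  1916: Thu/Sun  1917: Sat/Mon  1918: Sun/Tue  1919: Mon/Wed  1920: Tue/Fri  1921: Thu/Sat  1922: Fri/Sun  1923: Sat/Mon  1924: Sun/Wed  1925: Tue/Thu  1926: Wed/Fri  1927: Thu/Sat  1928: Fri/Mon  …(26 more)…  1955: Thu/Sat  1956: Fri/Mon  1957: Sun/Tue  1958: Mon/Wed  1959: Tue/Thu  1960: Wed/Sat  1961: Fri/Sun  1962: Sat/Mon  1963: Sun/Tue  1964: Mon/Thu  1965: Wed/Fri  1966: Thu/Sat  1967: Fri/Sun  1968: Sat/Tue ✓
Both conditions hold in: 1940, 1968 — 2.

2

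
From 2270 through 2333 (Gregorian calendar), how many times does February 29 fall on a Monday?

Leap years in 2270–2333: 15 of them.
Feb 29 weekday advances by 5 (mod 7) from one leap year to the next four years later (or differs when a century non-leap intervenes).
Leap-day weekdays: 2272:Thu 2276:Tue 2280:Sun 2284:Fri 2288:Wed 2292:Mon✓ 2296:Sat 2304:Mon✓ 2308:Sat 2312:Thu 2316:Tue 2320:Sun 2324:Fri 2328:Wed 2332:Mon✓
Monday: 2292, 2304, 2332 → 3.

3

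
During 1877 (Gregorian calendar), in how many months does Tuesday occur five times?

4

A month of length L has five Tuesdays iff its first Tuesday is on day ≤ L−28 (so day 1–3 in a 31-day month, 1–2 in a 30-day month, day 1 in a leap February).
Checking each month of 1877: Jan starts Mon (31d) ✓; Feb starts Thu (28d); Mar starts Thu (31d); Apr starts Sun (30d); May starts Tue (31d) ✓; Jun starts Fri (30d); Jul starts Sun (31d) ✓; Aug starts Wed (31d); Sep starts Sat (30d); Oct starts Mon (31d) ✓; Nov starts Thu (30d); Dec starts Sat (31d).
Five-Tuesday months: January, May, July, October → 4.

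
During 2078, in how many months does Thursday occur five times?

4

A month of length L has five Thursdays iff its first Thursday is on day ≤ L−28 (so day 1–3 in a 31-day month, 1–2 in a 30-day month, day 1 in a leap February).
Checking each month of 2078: Jan starts Sat (31d); Feb starts Tue (28d); Mar starts Tue (31d) ✓; Apr starts Fri (30d); May starts Sun (31d); Jun starts Wed (30d) ✓; Jul starts Fri (31d); Aug starts Mon (31d); Sep starts Thu (30d) ✓; Oct starts Sat (31d); Nov starts Tue (30d); Dec starts Thu (31d) ✓.
Five-Thursday months: March, June, September, December → 4.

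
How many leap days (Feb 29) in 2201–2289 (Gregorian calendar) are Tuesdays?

Leap years in 2201–2289: 22 of them.
Feb 29 weekday advances by 5 (mod 7) from one leap year to the next four years later (or differs when a century non-leap intervenes).
Leap-day weekdays: 2204:Wed 2208:Mon 2212:Sat 2216:Thu 2220:Tue✓ 2224:Sun 2228:Fri 2232:Wed 2236:Mon 2240:Sat 2244:Thu 2248:Tue✓ 2252:Sun 2256:Fri 2260:Wed 2264:Mon 2268:Sat 2272:Thu 2276:Tue✓ 2280:Sun 2284:Fri 2288:Wed
Tuesday: 2220, 2248, 2276 → 3.

3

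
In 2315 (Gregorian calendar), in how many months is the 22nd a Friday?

Check the 22nd of each month of 2315: Jan 22: Fri, Feb 22: Mon, Mar 22: Mon, Apr 22: Thu, May 22: Sat, Jun 22: Tue, Jul 22: Thu, Aug 22: Sun, Sep 22: Wed, Oct 22: Fri, Nov 22: Mon, Dec 22: Wed.
Friday occurs in January, October — 2 months.

2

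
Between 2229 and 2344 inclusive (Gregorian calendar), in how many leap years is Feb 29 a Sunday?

3

Leap years in 2229–2344: 28 of them.
Feb 29 weekday advances by 5 (mod 7) from one leap year to the next four years later (or differs when a century non-leap intervenes).
Leap-day weekdays: 2232:Wed 2236:Mon 2240:Sat 2244:Thu 2248:Tue 2252:Sun✓ 2256:Fri 2260:Wed 2264:Mon 2268:Sat 2272:Thu 2276:Tue 2280:Sun✓ 2284:Fri 2288:Wed 2292:Mon 2296:Sat 2304:Mon 2308:Sat 2312:Thu 2316:Tue 2320:Sun✓ 2324:Fri 2328:Wed 2332:Mon 2336:Sat 2340:Thu 2344:Tue
Sunday: 2252, 2280, 2320 → 3.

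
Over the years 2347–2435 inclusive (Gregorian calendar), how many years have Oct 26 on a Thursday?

13

Track Oct 26's weekday year by year (advancing +1, or +2 across a Feb 29):
  2347: Sun  2348: Tue (+2)  2349: Wed (+1)  2350: Thu (+1) ✓  2351: Fri (+1)
  2352: Sun (+2)  2353: Mon (+1)  2354: Tue (+1)  2355: Wed (+1)  2356: Fri (+2)
  2357: Sat (+1)  2358: Sun (+1)  2359: Mon (+1)  2360: Wed (+2)  … (61 more years) …
  2422: Wed (+1)  2423: Thu (+1) ✓  2424: Sat (+2)  2425: Sun (+1)  2426: Mon (+1)
  2427: Tue (+1)  2428: Thu (+2) ✓  2429: Fri (+1)  2430: Sat (+1)  2431: Sun (+1)
  2432: Tue (+2)  2433: Wed (+1)  2434: Thu (+1) ✓  2435: Fri (+1)
Thursday years: 2350, 2361, 2367, 2372, 2378, 2389, 2395, 2400, 2406, 2417, 2423, 2428, 2434 — 13 in total.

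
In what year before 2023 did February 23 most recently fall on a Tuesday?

From one year to the next, a fixed date's weekday advances by 1, or by 2 when a Feb 29 lies between the two dates.
2023: February 23 is Thursday.
2022: Wednesday (−1)
2021: Tuesday (−1)
February 23 falls on a Tuesday in 2021.

2021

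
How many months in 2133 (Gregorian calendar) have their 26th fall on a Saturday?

2

Check the 26th of each month of 2133: Jan 26: Mon, Feb 26: Thu, Mar 26: Thu, Apr 26: Sun, May 26: Tue, Jun 26: Fri, Jul 26: Sun, Aug 26: Wed, Sep 26: Sat, Oct 26: Mon, Nov 26: Thu, Dec 26: Sat.
Saturday occurs in September, December — 2 months.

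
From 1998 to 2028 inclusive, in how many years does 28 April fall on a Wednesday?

Track 28 April's weekday year by year (advancing +1, or +2 across a Feb 29):
  1998: Tue  1999: Wed (+1) ✓  2000: Fri (+2)  2001: Sat (+1)  2002: Sun (+1)
  2003: Mon (+1)  2004: Wed (+2) ✓  2005: Thu (+1)  2006: Fri (+1)  2007: Sat (+1)
  2008: Mon (+2)  2009: Tue (+1)  2010: Wed (+1) ✓  2011: Thu (+1)  … (3 more years) …
  2015: Tue (+1)  2016: Thu (+2)  2017: Fri (+1)  2018: Sat (+1)  2019: Sun (+1)
  2020: Tue (+2)  2021: Wed (+1) ✓  2022: Thu (+1)  2023: Fri (+1)  2024: Sun (+2)
  2025: Mon (+1)  2026: Tue (+1)  2027: Wed (+1) ✓  2028: Fri (+2)
Wednesday years: 1999, 2004, 2010, 2021, 2027 — 5 in total.

5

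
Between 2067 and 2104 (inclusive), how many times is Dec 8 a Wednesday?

Track Dec 8's weekday year by year (advancing +1, or +2 across a Feb 29):
  2067: Thu  2068: Sat (+2)  2069: Sun (+1)  2070: Mon (+1)  2071: Tue (+1)
  2072: Thu (+2)  2073: Fri (+1)  2074: Sat (+1)  2075: Sun (+1)  2076: Tue (+2)
  2077: Wed (+1) ✓  2078: Thu (+1)  2079: Fri (+1)  2080: Sun (+2)  … (10 more years) …
  2091: Sat (+1)  2092: Mon (+2)  2093: Tue (+1)  2094: Wed (+1) ✓  2095: Thu (+1)
  2096: Sat (+2)  2097: Sun (+1)  2098: Mon (+1)  2099: Tue (+1)  2100: Wed (+1) ✓
  2101: Thu (+1)  2102: Fri (+1)  2103: Sat (+1)  2104: Mon (+2)
Wednesday years: 2077, 2083, 2088, 2094, 2100 — 5 in total.

5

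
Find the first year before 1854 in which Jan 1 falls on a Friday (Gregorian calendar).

1847

Jan 1 advances by 2 weekdays after a leap year and by 1 after a common year.
1854: Jan 1 is Sunday.
1853: Saturday
1852: Thursday (leap)
1851: Wednesday
1850: Tuesday
1849: Monday
1848: Saturday (leap)
1847: Friday
1847 begins on a Friday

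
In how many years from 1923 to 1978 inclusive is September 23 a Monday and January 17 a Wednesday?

Check each year's weekday for September 23 and January 17:
  1923: Sun/Wed  1924: Tue/Thu  1925: Wed/Sat  1926: Thu/Sun  1927: Fri/Mon  1928: Sun/Tue  1929: Mon/Thu  1930: Tue/Fri  1931: Wed/Sat  1932: Fri/Sun  1933: Sat/Tue  1934: Sun/Wed  1935: Mon/Thu  1936: Wed/Fri  …(28 more)…  1965: Thu/Sun  1966: Fri/Mon  1967: Sat/Tue  1968: Mon/Wed ✓  1969: Tue/Fri  1970: Wed/Sat  1971: Thu/Sun  1972: Sat/Mon  1973: Sun/Wed  1974: Mon/Thu  1975: Tue/Fri  1976: Thu/Sat  1977: Fri/Mon  1978: Sat/Tue
Both conditions hold in: 1940, 1968 — 2.

2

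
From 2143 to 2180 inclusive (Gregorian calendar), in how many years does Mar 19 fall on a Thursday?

Track Mar 19's weekday year by year (advancing +1, or +2 across a Feb 29):
  2143: Tue  2144: Thu (+2) ✓  2145: Fri (+1)  2146: Sat (+1)  2147: Sun (+1)
  2148: Tue (+2)  2149: Wed (+1)  2150: Thu (+1) ✓  2151: Fri (+1)  2152: Sun (+2)
  2153: Mon (+1)  2154: Tue (+1)  2155: Wed (+1)  2156: Fri (+2)  … (10 more years) …
  2167: Thu (+1) ✓  2168: Sat (+2)  2169: Sun (+1)  2170: Mon (+1)  2171: Tue (+1)
  2172: Thu (+2) ✓  2173: Fri (+1)  2174: Sat (+1)  2175: Sun (+1)  2176: Tue (+2)
  2177: Wed (+1)  2178: Thu (+1) ✓  2179: Fri (+1)  2180: Sun (+2)
Thursday years: 2144, 2150, 2161, 2167, 2172, 2178 — 6 in total.

6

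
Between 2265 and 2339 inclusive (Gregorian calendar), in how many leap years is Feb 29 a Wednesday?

Leap years in 2265–2339: 17 of them.
Feb 29 weekday advances by 5 (mod 7) from one leap year to the next four years later (or differs when a century non-leap intervenes).
Leap-day weekdays: 2268:Sat 2272:Thu 2276:Tue 2280:Sun 2284:Fri 2288:Wed✓ 2292:Mon 2296:Sat 2304:Mon 2308:Sat 2312:Thu 2316:Tue 2320:Sun 2324:Fri 2328:Wed✓ 2332:Mon 2336:Sat
Wednesday: 2288, 2328 → 2.

2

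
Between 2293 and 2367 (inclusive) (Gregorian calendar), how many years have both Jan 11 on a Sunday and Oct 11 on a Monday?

2

Check each year's weekday for Jan 11 and Oct 11:
  2293: Wed/Wed  2294: Thu/Thu  2295: Fri/Fri  2296: Sat/Sun  2297: Mon/Mon  2298: Tue/Tue  2299: Wed/Wed  2300: Thu/Thu  2301: Fri/Fri  2302: Sat/Sat  2303: Sun/Sun  2304: Mon/Tue  2305: Wed/Wed  2306: Thu/Thu  …(47 more)…  2354: Mon/Mon  2355: Tue/Tue  2356: Wed/Thu  2357: Fri/Fri  2358: Sat/Sat  2359: Sun/Sun  2360: Mon/Tue  2361: Wed/Wed  2362: Thu/Thu  2363: Fri/Fri  2364: Sat/Sun  2365: Mon/Mon  2366: Tue/Tue  2367: Wed/Wed
Both conditions hold in: 2320, 2348 — 2.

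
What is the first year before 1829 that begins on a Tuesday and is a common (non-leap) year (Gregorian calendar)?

1822

Jan 1 advances by 2 weekdays after a leap year and by 1 after a common year.
1829: Jan 1 is Thursday.
1828: Tuesday (leap)
1827: Monday
1826: Sunday
1825: Saturday
1824: Thursday (leap)
1823: Wednesday
1822: Tuesday
1822 begins on a Tuesday and is a common year.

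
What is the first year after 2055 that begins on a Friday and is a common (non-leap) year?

2066

Jan 1 advances by 2 weekdays after a leap year and by 1 after a common year.
2055: Jan 1 is Friday.
2056: Saturday (leap)
2057: Monday
2058: Tuesday
2059: Wednesday
2060: Thursday (leap)
2061: Saturday
2062: Sunday
2063: Monday
2064: Tuesday (leap)
2065: Thursday
2066: Friday
2066 begins on a Friday and is a common year.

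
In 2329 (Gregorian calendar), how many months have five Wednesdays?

4

A month of length L has five Wednesdays iff its first Wednesday is on day ≤ L−28 (so day 1–3 in a 31-day month, 1–2 in a 30-day month, day 1 in a leap February).
Checking each month of 2329: Jan starts Tue (31d) ✓; Feb starts Fri (28d); Mar starts Fri (31d); Apr starts Mon (30d); May starts Wed (31d) ✓; Jun starts Sat (30d); Jul starts Mon (31d) ✓; Aug starts Thu (31d); Sep starts Sun (30d); Oct starts Tue (31d) ✓; Nov starts Fri (30d); Dec starts Sun (31d).
Five-Wednesday months: January, May, July, October → 4.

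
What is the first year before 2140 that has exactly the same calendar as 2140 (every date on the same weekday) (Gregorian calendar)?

Two years share a calendar iff Jan 1 falls on the same weekday and both are leap or both are common. 2140: Jan 1 is Friday, leap year.
2139: Jan 1 Thursday, common
2138: Jan 1 Wednesday, common
2137: Jan 1 Tuesday, common
2136: Jan 1 Sunday, leap
2135: Jan 1 Saturday, common
2134: Jan 1 Friday, common
2133: Jan 1 Thursday, common
2132: Jan 1 Tuesday, leap
2131: Jan 1 Monday, common
2130: Jan 1 Sunday, common
2129: Jan 1 Saturday, common
2128: Jan 1 Thursday, leap
2127: Jan 1 Wednesday, common
2126: Jan 1 Tuesday, common
2125: Jan 1 Monday, common
2124: Jan 1 Saturday, leap
2123: Jan 1 Friday, common
2122: Jan 1 Thursday, common
2121: Jan 1 Wednesday, common
2120: Jan 1 Monday, leap
2119: Jan 1 Sunday, common
2118: Jan 1 Saturday, common
2117: Jan 1 Friday, common
2116: Jan 1 Wednesday, leap
2115: Jan 1 Tuesday, common
2114: Jan 1 Monday, common
2113: Jan 1 Sunday, common
2112: Jan 1 Friday, leap
2112 matches on both conditions.

2112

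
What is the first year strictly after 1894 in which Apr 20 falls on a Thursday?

1899

From one year to the next, a fixed date's weekday advances by 1, or by 2 when a Feb 29 lies between the two dates.
1894: April 20 is Friday.
1895: Saturday (+1)
1896: Monday (+2)
1897: Tuesday (+1)
1898: Wednesday (+1)
1899: Thursday (+1)
Apr 20 falls on a Thursday in 1899.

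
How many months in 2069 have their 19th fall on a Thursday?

2

Check the 19th of each month of 2069: Jan 19: Sat, Feb 19: Tue, Mar 19: Tue, Apr 19: Fri, May 19: Sun, Jun 19: Wed, Jul 19: Fri, Aug 19: Mon, Sep 19: Thu, Oct 19: Sat, Nov 19: Tue, Dec 19: Thu.
Thursday occurs in September, December — 2 months.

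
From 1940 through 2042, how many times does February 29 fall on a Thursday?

4

Leap years in 1940–2042: 26 of them.
Feb 29 weekday advances by 5 (mod 7) from one leap year to the next four years later (or differs when a century non-leap intervenes).
Leap-day weekdays: 1940:Thu✓ 1944:Tue 1948:Sun 1952:Fri 1956:Wed 1960:Mon 1964:Sat 1968:Thu✓ 1972:Tue 1976:Sun 1980:Fri 1984:Wed 1988:Mon 1992:Sat 1996:Thu✓ 2000:Tue 2004:Sun 2008:Fri 2012:Wed 2016:Mon 2020:Sat 2024:Thu✓ 2028:Tue 2032:Sun 2036:Fri 2040:Wed
Thursday: 1940, 1968, 1996, 2024 → 4.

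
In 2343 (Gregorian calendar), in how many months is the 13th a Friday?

Check the 13th of each month of 2343: Jan 13: Wed, Feb 13: Sat, Mar 13: Sat, Apr 13: Tue, May 13: Thu, Jun 13: Sun, Jul 13: Tue, Aug 13: Fri, Sep 13: Mon, Oct 13: Wed, Nov 13: Sat, Dec 13: Mon.
Friday occurs in August — 1 month.

1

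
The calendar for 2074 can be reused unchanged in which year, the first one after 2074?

Two years share a calendar iff Jan 1 falls on the same weekday and both are leap or both are common. 2074: Jan 1 is Monday, common year.
2075: Jan 1 Tuesday, common
2076: Jan 1 Wednesday, leap
2077: Jan 1 Friday, common
2078: Jan 1 Saturday, common
2079: Jan 1 Sunday, common
2080: Jan 1 Monday, leap
2081: Jan 1 Wednesday, common
2082: Jan 1 Thursday, common
2083: Jan 1 Friday, common
2084: Jan 1 Saturday, leap
2085: Jan 1 Monday, common
2085 matches on both conditions.

2085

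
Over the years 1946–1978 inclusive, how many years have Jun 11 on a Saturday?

Track Jun 11's weekday year by year (advancing +1, or +2 across a Feb 29):
  1946: Tue  1947: Wed (+1)  1948: Fri (+2)  1949: Sat (+1) ✓  1950: Sun (+1)
  1951: Mon (+1)  1952: Wed (+2)  1953: Thu (+1)  1954: Fri (+1)  1955: Sat (+1) ✓
  1956: Mon (+2)  1957: Tue (+1)  1958: Wed (+1)  1959: Thu (+1)  … (5 more years) …
  1965: Fri (+1)  1966: Sat (+1) ✓  1967: Sun (+1)  1968: Tue (+2)  1969: Wed (+1)
  1970: Thu (+1)  1971: Fri (+1)  1972: Sun (+2)  1973: Mon (+1)  1974: Tue (+1)
  1975: Wed (+1)  1976: Fri (+2)  1977: Sat (+1) ✓  1978: Sun (+1)
Saturday years: 1949, 1955, 1960, 1966, 1977 — 5 in total.

5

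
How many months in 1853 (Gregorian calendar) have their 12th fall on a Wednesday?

Check the 12th of each month of 1853: Jan 12: Wed, Feb 12: Sat, Mar 12: Sat, Apr 12: Tue, May 12: Thu, Jun 12: Sun, Jul 12: Tue, Aug 12: Fri, Sep 12: Mon, Oct 12: Wed, Nov 12: Sat, Dec 12: Mon.
Wednesday occurs in January, October — 2 months.

2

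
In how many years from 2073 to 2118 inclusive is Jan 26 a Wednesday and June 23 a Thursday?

6

Check each year's weekday for Jan 26 and June 23:
  2073: Thu/Fri  2074: Fri/Sat  2075: Sat/Sun  2076: Sun/Tue  2077: Tue/Wed  2078: Wed/Thu ✓  2079: Thu/Fri  2080: Fri/Sun  2081: Sun/Mon  2082: Mon/Tue  2083: Tue/Wed  2084: Wed/Fri  2085: Fri/Sat  2086: Sat/Sun  …(18 more)…  2105: Mon/Tue  2106: Tue/Wed  2107: Wed/Thu ✓  2108: Thu/Sat  2109: Sat/Sun  2110: Sun/Mon  2111: Mon/Tue  2112: Tue/Thu  2113: Thu/Fri  2114: Fri/Sat  2115: Sat/Sun  2116: Sun/Tue  2117: Tue/Wed  2118: Wed/Thu ✓
Both conditions hold in: 2078, 2089, 2095, 2101, 2107, 2118 — 6.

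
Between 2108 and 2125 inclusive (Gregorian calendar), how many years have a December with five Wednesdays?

December has 31 days; it has five Wednesdays when Wednesday falls among the first (month-length − 28) days — i.e. when December 1 is one of Wednesday/Tuesday/Monday.
December 1 by year: 2108:Sat 2109:Sun 2110:Mon✓ 2111:Tue✓ 2112:Thu 2113:Fri 2114:Sat 2115:Sun 2116:Tue✓ 2117:Wed✓ 2118:Thu 2119:Fri 2120:Sun 2121:Mon✓ 2122:Tue✓ 2123:Wed✓ 2124:Fri 2125:Sat
Years with five Wednesdays: 2110, 2111, 2116, 2117, 2121, 2122, 2123 → 7.

7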